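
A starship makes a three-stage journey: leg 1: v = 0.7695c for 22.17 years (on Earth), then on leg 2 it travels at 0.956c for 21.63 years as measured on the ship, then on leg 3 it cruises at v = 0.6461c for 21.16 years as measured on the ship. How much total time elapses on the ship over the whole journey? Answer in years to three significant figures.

Leg 1: γ = 1/√(1 − 0.7695²) = 1/√0.4079 = 1.566; τ_1 = 22.17/1.566 = 14.16 years.
Leg 2: 21.63 years is already measured on the ship.
Leg 3: 21.16 years is already measured on the ship.
Total: 14.16 + 21.63 + 21.16 years.

τ = 56.9 years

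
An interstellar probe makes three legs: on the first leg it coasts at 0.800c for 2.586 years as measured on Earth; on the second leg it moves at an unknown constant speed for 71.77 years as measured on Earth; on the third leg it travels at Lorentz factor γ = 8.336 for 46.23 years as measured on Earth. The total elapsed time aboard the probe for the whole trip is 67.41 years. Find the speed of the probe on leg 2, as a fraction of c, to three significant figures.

β = 0.542

Leg 1: γ = 1/√(1 − 0.800²) = 5/3 ≈ 1.667; τ_1 = 2.586/1.667 = 1.552 years.
Leg 2: speed unknown; τ_2 = 71.77/γ_2.
Leg 3: γ = 8.336; τ_3 = 46.23/8.336 = 5.546 years.
Total proper time: 1.552 + τ_2 + 5.546 = 67.41, so τ_2 = 67.41 − 7.097 = 60.31 years.
γ_2 = 71.77/60.31 = 1.190; β = √(1 − 1/γ²) = √0.2938.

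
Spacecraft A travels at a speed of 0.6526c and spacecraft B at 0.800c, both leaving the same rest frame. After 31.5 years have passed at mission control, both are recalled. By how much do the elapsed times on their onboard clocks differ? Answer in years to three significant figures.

A: γ = 1/√(1 − 0.6526²) = 1/√0.5741 = 1.320; τ_A = 31.5/1.320 = 23.87 years.
B: γ = 1/√(1 − 0.800²) = 5/3 ≈ 1.667; τ_B = 31.5/1.667 = 18.90 years.

|τ_A − τ_B| = 4.97 years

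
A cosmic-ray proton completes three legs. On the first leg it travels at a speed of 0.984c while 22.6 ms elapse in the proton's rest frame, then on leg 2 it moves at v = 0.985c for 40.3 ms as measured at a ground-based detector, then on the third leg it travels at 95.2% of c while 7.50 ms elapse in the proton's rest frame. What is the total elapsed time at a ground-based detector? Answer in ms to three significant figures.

Leg 1: γ = 1/√(1 − 0.984²) = 1/√0.03174 = 5.613; Δt_1 = 5.613 × 22.6 = 126.8 ms.
Leg 2: 40.3 ms is already measured at a ground-based detector.
Leg 3: β = 0.952; γ = 1/√(1 − 0.952²) = 1/√0.09370 = 3.267; Δt_3 = 3.267 × 7.50 = 24.50 ms.
Total: 126.8 + 40.30 + 24.50 ms.

Δt = 192 ms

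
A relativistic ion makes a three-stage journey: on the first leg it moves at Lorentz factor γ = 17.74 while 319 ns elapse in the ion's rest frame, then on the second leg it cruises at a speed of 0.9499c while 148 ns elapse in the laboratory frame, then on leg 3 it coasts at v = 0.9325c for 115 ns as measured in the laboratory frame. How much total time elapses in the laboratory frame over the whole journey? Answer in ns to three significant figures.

Δt = 5920 ns

Leg 1: γ = 17.74; Δt_1 = 17.74 × 319 = 5659 ns.
Leg 2: 148 ns is already measured in the laboratory frame.
Leg 3: 115 ns is already measured in the laboratory frame.
Total: 5659 + 148.0 + 115.0 ns.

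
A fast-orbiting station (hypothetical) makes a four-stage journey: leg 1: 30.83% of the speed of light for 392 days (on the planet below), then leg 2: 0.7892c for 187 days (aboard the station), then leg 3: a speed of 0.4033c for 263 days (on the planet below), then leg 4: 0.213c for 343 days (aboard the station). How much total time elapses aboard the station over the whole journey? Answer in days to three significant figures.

Leg 1: β = 0.3083; γ = 1/√(1 − 0.3083²) = 1/√0.9050 = 1.051; τ_1 = 392/1.051 = 372.9 days.
Leg 2: 187 days is already measured aboard the station.
Leg 3: γ = 1/√(1 − 0.4033²) = 1/√0.8373 = 1.093; τ_3 = 263/1.093 = 240.7 days.
Leg 4: 343 days is already measured aboard the station.
Total: 372.9 + 187.0 + 240.7 + 343.0 days.

τ = 1140 days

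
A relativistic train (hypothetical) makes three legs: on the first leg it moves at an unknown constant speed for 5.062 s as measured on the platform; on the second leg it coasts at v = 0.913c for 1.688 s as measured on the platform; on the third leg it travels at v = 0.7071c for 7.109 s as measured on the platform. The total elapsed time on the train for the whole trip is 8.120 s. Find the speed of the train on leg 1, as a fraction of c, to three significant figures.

Leg 1: speed unknown; τ_1 = 5.062/γ_1.
Leg 2: γ = 1/√(1 − 0.913²) = 1/√0.1664 = 2.451; τ_2 = 1.688/2.451 = 0.6886 s.
Leg 3: γ = 1/√(1 − 0.7071²) = 1/√0.5000 = 1.414; τ_3 = 7.109/1.414 = 5.027 s.
Total proper time: τ_1 + 0.6886 + 5.027 = 8.120, so τ_1 = 8.120 − 5.716 = 2.404 s.
γ_1 = 5.062/2.404 = 2.105; β = √(1 − 1/γ²) = √0.7744.

β = 0.880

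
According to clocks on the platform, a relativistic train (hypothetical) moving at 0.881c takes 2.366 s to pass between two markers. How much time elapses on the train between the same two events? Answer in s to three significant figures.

τ = 1.12 s

γ = 1/√(1 − 0.881²) = 1/√0.2238 = 2.114
The interval measured on the platform is the dilated one; the clock on the train measures the proper time τ = Δt/γ = 2.366/2.114 s.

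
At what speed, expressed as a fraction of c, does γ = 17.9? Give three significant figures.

β = 0.998

β = √(1 − 1/γ²) = √(1 − 1/17.9²) = √(1 − 0.003121) = √0.9969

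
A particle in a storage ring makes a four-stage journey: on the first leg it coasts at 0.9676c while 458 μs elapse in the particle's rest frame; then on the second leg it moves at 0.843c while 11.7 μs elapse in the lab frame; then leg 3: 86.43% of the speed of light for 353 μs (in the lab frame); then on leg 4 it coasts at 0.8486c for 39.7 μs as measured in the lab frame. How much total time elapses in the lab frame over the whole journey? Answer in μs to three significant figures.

Leg 1: γ = 1/√(1 − 0.9676²) = 1/√0.06375 = 3.961; Δt_1 = 3.961 × 458 = 1814 μs.
Leg 2: 11.7 μs is already measured in the lab frame.
Leg 3: 353 μs is already measured in the lab frame.
Leg 4: 39.7 μs is already measured in the lab frame.
Total: 1814 + 11.70 + 353.0 + 39.70 μs.

Δt = 2220 μs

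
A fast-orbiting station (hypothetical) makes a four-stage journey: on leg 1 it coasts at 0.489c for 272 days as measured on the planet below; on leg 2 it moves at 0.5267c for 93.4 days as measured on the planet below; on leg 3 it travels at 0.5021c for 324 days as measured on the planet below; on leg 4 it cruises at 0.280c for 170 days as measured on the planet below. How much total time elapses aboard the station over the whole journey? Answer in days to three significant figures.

τ = 760 days

Leg 1: γ = 1/√(1 − 0.489²) = 1/√0.7609 = 1.146; τ_1 = 272/1.146 = 237.3 days.
Leg 2: γ = 1/√(1 − 0.5267²) = 1/√0.7226 = 1.176; τ_2 = 93.4/1.176 = 79.39 days.
Leg 3: γ = 1/√(1 − 0.5021²) = 1/√0.7479 = 1.156; τ_3 = 324/1.156 = 280.2 days.
Leg 4: γ = 1/√(1 − 0.280²) = 25/24 ≈ 1.042; τ_4 = 170/1.042 = 163.2 days.
Total: 237.3 + 79.39 + 280.2 + 163.2 days.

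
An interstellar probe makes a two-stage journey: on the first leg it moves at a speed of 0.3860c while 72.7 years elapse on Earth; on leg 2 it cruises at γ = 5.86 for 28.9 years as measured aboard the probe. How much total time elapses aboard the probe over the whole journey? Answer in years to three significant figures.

τ = 96.0 years

Leg 1: γ = 1/√(1 − 0.3860²) = 1/√0.8510 = 1.084; τ_1 = 72.7/1.084 = 67.07 years.
Leg 2: 28.9 years is already measured aboard the probe.
Total: 67.07 + 28.90 years.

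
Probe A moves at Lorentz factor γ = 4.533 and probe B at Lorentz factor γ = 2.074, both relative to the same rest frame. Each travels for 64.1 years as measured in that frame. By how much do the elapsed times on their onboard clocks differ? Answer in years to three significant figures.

|τ_A − τ_B| = 16.8 years

A: γ = 4.533; τ_A = 64.1/4.533 = 14.14 years.
B: γ = 2.074; τ_B = 64.1/2.074 = 30.91 years.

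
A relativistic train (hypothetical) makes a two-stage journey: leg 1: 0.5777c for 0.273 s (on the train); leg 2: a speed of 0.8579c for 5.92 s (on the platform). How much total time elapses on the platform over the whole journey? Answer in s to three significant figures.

Leg 1: γ = 1/√(1 − 0.5777²) = 1/√0.6663 = 1.225; Δt_1 = 1.225 × 0.273 = 0.3345 s.
Leg 2: 5.92 s is already measured on the platform.
Total: 0.3345 + 5.920 s.

Δt = 6.25 s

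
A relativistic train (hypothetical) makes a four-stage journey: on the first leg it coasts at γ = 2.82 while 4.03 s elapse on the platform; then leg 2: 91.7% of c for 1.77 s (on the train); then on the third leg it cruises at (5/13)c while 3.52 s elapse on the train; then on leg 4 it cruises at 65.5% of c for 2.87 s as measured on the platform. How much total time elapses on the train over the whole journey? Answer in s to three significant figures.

Leg 1: γ = 2.82; τ_1 = 4.03/2.820 = 1.429 s.
Leg 2: 1.77 s is already measured on the train.
Leg 3: 3.52 s is already measured on the train.
Leg 4: β = 0.655; γ = 1/√(1 − 0.655²) = 1/√0.5710 = 1.323; τ_4 = 2.87/1.323 = 2.169 s.
Total: 1.429 + 1.770 + 3.520 + 2.169 s.

τ = 8.89 s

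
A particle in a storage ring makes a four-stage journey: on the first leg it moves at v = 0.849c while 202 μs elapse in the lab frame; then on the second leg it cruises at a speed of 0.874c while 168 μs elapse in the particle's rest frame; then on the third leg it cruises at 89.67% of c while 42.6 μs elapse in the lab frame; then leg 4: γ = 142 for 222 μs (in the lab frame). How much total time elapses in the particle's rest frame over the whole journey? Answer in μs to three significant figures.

Leg 1: γ = 1/√(1 − 0.849²) = 1/√0.2792 = 1.893; τ_1 = 202/1.893 = 106.7 μs.
Leg 2: 168 μs is already measured in the particle's rest frame.
Leg 3: β = 0.8967; γ = 1/√(1 − 0.8967²) = 1/√0.1959 = 2.259; τ_3 = 42.6/2.259 = 18.86 μs.
Leg 4: γ = 142; τ_4 = 222/142.0 = 1.563 μs.
Total: 106.7 + 168.0 + 18.86 + 1.563 μs.

τ = 295 μs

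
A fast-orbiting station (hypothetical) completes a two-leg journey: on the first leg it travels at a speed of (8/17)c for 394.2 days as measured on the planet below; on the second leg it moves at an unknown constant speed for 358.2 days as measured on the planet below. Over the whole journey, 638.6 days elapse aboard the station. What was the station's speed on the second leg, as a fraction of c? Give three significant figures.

Leg 1: γ = 1/√(1 − (8/17)²) = 17/15 ≈ 1.133; τ_1 = 394.2/1.133 = 347.8 days.
Leg 2: speed unknown; τ_2 = 358.2/γ_2.
Total proper time: 347.8 + τ_2 = 638.6, so τ_2 = 638.6 − 347.8 = 290.8 days.
γ_2 = 358.2/290.8 = 1.232; β = √(1 − 1/γ²) = √0.3410.

β = 0.584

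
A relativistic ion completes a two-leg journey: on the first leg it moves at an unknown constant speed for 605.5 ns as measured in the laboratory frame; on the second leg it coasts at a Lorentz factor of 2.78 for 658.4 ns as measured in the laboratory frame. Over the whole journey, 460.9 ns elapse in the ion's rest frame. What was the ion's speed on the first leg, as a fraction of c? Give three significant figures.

β = 0.929

Leg 1: speed unknown; τ_1 = 605.5/γ_1.
Leg 2: γ = 2.78; τ_2 = 658.4/2.780 = 236.8 ns.
Total proper time: τ_1 + 236.8 = 460.9, so τ_1 = 460.9 − 236.8 = 224.1 ns.
γ_1 = 605.5/224.1 = 2.702; β = √(1 − 1/γ²) = √0.8631.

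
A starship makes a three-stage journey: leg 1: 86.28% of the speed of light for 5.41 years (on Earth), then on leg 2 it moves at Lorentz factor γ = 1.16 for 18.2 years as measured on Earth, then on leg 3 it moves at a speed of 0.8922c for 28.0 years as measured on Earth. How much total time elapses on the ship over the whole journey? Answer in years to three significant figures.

τ = 31.1 years

Leg 1: β = 0.8628; γ = 1/√(1 − 0.8628²) = 1/√0.2556 = 1.978; τ_1 = 5.41/1.978 = 2.735 years.
Leg 2: γ = 1.16; τ_2 = 18.2/1.160 = 15.69 years.
Leg 3: γ = 1/√(1 − 0.8922²) = 1/√0.2040 = 2.214; τ_3 = 28.0/2.214 = 12.65 years.
Total: 2.735 + 15.69 + 12.65 years.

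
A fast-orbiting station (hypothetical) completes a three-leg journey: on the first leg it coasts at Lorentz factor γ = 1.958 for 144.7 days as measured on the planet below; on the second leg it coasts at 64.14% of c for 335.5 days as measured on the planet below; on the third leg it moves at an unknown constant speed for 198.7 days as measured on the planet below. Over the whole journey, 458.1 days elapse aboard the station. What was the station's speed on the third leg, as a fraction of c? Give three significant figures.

Leg 1: γ = 1.958; τ_1 = 144.7/1.958 = 73.90 days.
Leg 2: β = 0.6414; γ = 1/√(1 − 0.6414²) = 1/√0.5886 = 1.303; τ_2 = 335.5/1.303 = 257.4 days.
Leg 3: speed unknown; τ_3 = 198.7/γ_3.
Total proper time: 73.90 + 257.4 + τ_3 = 458.1, so τ_3 = 458.1 − 331.3 = 126.8 days.
γ_3 = 198.7/126.8 = 1.567; β = √(1 − 1/γ²) = √0.5928.

β = 0.770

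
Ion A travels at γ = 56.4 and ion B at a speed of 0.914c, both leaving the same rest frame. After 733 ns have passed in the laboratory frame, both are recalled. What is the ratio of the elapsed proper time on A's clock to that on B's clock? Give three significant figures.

A: γ = 56.4. B: γ = 1/√(1 − 0.914²) = 1/√0.1646 = 2.465.
τ_A/τ_B = γ_B/γ_A = 2.465/56.40 = 0.04370, so τ_A/τ_B = 0.04370.

τ_A/τ_B = 0.0437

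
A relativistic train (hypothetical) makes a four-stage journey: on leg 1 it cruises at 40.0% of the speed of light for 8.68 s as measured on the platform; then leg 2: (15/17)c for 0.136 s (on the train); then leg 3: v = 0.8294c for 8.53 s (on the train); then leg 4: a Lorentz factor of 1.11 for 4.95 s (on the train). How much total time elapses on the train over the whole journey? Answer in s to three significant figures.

τ = 21.6 s

Leg 1: β = 0.400; γ = 1/√(1 − 0.400²) = 1/√0.8400 = 1.091; τ_1 = 8.68/1.091 = 7.955 s.
Leg 2: 0.136 s is already measured on the train.
Leg 3: 8.53 s is already measured on the train.
Leg 4: 4.95 s is already measured on the train.
Total: 7.955 + 0.1360 + 8.530 + 4.950 s.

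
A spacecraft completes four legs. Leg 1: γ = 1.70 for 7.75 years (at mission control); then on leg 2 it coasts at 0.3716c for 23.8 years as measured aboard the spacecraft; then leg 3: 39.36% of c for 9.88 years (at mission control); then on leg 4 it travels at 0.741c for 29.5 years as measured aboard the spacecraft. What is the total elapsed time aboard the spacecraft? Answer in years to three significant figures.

τ = 66.9 years

Leg 1: γ = 1.70; τ_1 = 7.75/1.700 = 4.559 years.
Leg 2: 23.8 years is already measured aboard the spacecraft.
Leg 3: β = 0.3936; γ = 1/√(1 − 0.3936²) = 1/√0.8451 = 1.088; τ_3 = 9.88/1.088 = 9.083 years.
Leg 4: 29.5 years is already measured aboard the spacecraft.
Total: 4.559 + 23.80 + 9.083 + 29.50 years.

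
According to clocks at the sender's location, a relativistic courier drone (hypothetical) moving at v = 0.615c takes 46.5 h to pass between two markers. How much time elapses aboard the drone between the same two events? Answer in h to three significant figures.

τ = 36.7 h

γ = 1/√(1 − 0.615²) = 1/√0.6218 = 1.268
The interval measured at the sender's location is the dilated one; the clock aboard the drone measures the proper time τ = Δt/γ = 46.5/1.268 h.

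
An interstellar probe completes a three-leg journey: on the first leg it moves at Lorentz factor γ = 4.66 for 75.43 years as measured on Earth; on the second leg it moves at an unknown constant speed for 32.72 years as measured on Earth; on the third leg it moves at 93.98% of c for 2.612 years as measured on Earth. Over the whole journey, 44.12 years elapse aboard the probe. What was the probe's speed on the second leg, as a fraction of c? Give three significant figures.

β = 0.563

Leg 1: γ = 4.66; τ_1 = 75.43/4.660 = 16.19 years.
Leg 2: speed unknown; τ_2 = 32.72/γ_2.
Leg 3: β = 0.9398; γ = 1/√(1 − 0.9398²) = 1/√0.1168 = 2.926; τ_3 = 2.612/2.926 = 0.8926 years.
Total proper time: 16.19 + τ_2 + 0.8926 = 44.12, so τ_2 = 44.12 − 17.08 = 27.04 years.
γ_2 = 32.72/27.04 = 1.210; β = √(1 − 1/γ²) = √0.3170.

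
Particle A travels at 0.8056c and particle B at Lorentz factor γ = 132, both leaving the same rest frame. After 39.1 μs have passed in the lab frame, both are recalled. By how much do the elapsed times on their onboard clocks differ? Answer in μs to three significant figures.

|τ_A − τ_B| = 22.9 μs

A: γ = 1/√(1 − 0.8056²) = 1/√0.3510 = 1.688; τ_A = 39.1/1.688 = 23.17 μs.
B: γ = 132; τ_B = 39.1/132.0 = 0.2962 μs.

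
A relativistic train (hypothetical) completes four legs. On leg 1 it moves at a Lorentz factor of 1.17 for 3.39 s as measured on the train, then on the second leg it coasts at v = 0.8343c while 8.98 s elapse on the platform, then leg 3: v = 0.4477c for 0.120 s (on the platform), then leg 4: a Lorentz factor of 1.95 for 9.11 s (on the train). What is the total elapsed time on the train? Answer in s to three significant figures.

Leg 1: 3.39 s is already measured on the train.
Leg 2: γ = 1/√(1 − 0.8343²) = 1/√0.3039 = 1.814; τ_2 = 8.98/1.814 = 4.951 s.
Leg 3: γ = 1/√(1 − 0.4477²) = 1/√0.7996 = 1.118; τ_3 = 0.120/1.118 = 0.1073 s.
Leg 4: 9.11 s is already measured on the train.
Total: 3.390 + 4.951 + 0.1073 + 9.110 s.

τ = 17.6 s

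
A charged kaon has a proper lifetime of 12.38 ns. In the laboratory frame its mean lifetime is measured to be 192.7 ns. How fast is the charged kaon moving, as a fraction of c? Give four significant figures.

β = 0.9979

γ = Δt/τ₀ = 192.7/12.38 = 15.57
β = √(1 − 1/γ²) = √(1 − 0.004127) = √0.9959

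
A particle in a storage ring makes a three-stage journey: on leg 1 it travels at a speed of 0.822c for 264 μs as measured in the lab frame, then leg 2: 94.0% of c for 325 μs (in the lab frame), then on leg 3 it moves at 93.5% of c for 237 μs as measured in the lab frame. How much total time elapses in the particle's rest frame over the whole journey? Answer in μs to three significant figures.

Leg 1: γ = 1/√(1 − 0.822²) = 1/√0.3243 = 1.756; τ_1 = 264/1.756 = 150.3 μs.
Leg 2: β = 0.940; γ = 1/√(1 − 0.940²) = 1/√0.1164 = 2.931; τ_2 = 325/2.931 = 110.9 μs.
Leg 3: β = 0.935; γ = 1/√(1 − 0.935²) = 1/√0.1258 = 2.820; τ_3 = 237/2.820 = 84.05 μs.
Total: 150.3 + 110.9 + 84.05 μs.

τ = 345 μs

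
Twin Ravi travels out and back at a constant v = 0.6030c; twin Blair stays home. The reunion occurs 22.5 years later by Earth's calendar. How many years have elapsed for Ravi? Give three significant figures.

τ = 17.9 years

γ = 1/√(1 − 0.6030²) = 1/√0.6364 = 1.254
Ravi's clock measures proper time along the trip: τ = Δt/γ = 22.5/1.254 years.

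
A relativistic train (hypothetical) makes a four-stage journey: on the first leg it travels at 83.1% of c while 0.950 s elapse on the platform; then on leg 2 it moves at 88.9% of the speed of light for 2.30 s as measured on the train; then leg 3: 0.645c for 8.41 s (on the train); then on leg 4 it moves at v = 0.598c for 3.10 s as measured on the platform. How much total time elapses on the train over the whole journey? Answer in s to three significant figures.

Leg 1: β = 0.831; γ = 1/√(1 − 0.831²) = 1/√0.3094 = 1.798; τ_1 = 0.950/1.798 = 0.5285 s.
Leg 2: 2.30 s is already measured on the train.
Leg 3: 8.41 s is already measured on the train.
Leg 4: γ = 1/√(1 − 0.598²) = 1/√0.6424 = 1.248; τ_4 = 3.10/1.248 = 2.485 s.
Total: 0.5285 + 2.300 + 8.410 + 2.485 s.

τ = 13.7 s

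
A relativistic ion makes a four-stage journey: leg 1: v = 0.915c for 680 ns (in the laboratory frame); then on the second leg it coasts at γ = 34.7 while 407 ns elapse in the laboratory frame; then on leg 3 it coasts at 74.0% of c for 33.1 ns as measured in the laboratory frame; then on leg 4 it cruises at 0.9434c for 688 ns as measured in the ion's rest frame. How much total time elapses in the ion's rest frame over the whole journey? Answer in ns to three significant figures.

τ = 996 ns

Leg 1: γ = 1/√(1 − 0.915²) = 1/√0.1628 = 2.479; τ_1 = 680/2.479 = 274.3 ns.
Leg 2: γ = 34.7; τ_2 = 407/34.70 = 11.73 ns.
Leg 3: β = 0.740; γ = 1/√(1 − 0.740²) = 1/√0.4524 = 1.487; τ_3 = 33.1/1.487 = 22.26 ns.
Leg 4: 688 ns is already measured in the ion's rest frame.
Total: 274.3 + 11.73 + 22.26 + 688.0 ns.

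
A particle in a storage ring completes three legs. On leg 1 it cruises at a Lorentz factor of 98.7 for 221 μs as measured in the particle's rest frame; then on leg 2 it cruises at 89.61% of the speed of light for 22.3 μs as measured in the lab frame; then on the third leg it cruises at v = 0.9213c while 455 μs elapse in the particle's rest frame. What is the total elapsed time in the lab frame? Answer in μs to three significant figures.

Leg 1: γ = 98.7; Δt_1 = 98.70 × 221 = 2.181×10⁴ μs.
Leg 2: 22.3 μs is already measured in the lab frame.
Leg 3: γ = 1/√(1 − 0.9213²) = 1/√0.1512 = 2.572; Δt_3 = 2.572 × 455 = 1170 μs.
Total: 2.181×10⁴ + 22.30 + 1170 μs.

Δt = 2.30×10⁴ μs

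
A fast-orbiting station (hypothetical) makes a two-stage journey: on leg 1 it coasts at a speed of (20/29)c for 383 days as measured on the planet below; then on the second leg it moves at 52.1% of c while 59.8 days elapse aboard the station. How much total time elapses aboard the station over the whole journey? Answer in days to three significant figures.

τ = 337 days

Leg 1: γ = 1/√(1 − (20/29)²) = 29/21 ≈ 1.381; τ_1 = 383/1.381 = 277.3 days.
Leg 2: 59.8 days is already measured aboard the station.
Total: 277.3 + 59.80 days.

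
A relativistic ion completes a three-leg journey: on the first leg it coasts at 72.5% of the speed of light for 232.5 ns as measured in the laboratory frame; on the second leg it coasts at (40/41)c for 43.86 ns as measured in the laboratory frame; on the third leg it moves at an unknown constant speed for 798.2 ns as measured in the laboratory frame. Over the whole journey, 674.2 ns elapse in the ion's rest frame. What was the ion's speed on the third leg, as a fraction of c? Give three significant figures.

β = 0.775

Leg 1: β = 0.725; γ = 1/√(1 − 0.725²) = 1/√0.4744 = 1.452; τ_1 = 232.5/1.452 = 160.1 ns.
Leg 2: γ = 1/√(1 − (40/41)²) = 41/9 ≈ 4.556; τ_2 = 43.86/4.556 = 9.628 ns.
Leg 3: speed unknown; τ_3 = 798.2/γ_3.
Total proper time: 160.1 + 9.628 + τ_3 = 674.2, so τ_3 = 674.2 − 169.8 = 504.4 ns.
γ_3 = 798.2/504.4 = 1.582; β = √(1 − 1/γ²) = √0.6006.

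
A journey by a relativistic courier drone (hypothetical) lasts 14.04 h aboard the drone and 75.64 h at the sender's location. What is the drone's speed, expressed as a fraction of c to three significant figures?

v = 0.983c

The proper time is measured aboard the drone (both events occur at the drone's location); Δt is measured at the sender's location. γ = Δt/τ = 75.64/14.04 = 5.387.
β = √(1 − 1/γ²) = √(1 − 0.03445) = √0.9655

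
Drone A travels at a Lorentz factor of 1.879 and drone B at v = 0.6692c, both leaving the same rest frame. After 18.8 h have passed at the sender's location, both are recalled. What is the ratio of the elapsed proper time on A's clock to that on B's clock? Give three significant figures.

A: γ = 1.879. B: γ = 1/√(1 − 0.6692²) = 1/√0.5522 = 1.346.
τ_A/τ_B = γ_B/γ_A = 1.346/1.879 = 0.7162, so τ_A/τ_B = 0.7162.

τ_A/τ_B = 0.716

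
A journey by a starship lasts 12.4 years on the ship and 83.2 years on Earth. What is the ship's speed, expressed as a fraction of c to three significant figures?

β = 0.989

The proper time is measured on the ship (both events occur at the ship's location); Δt is measured on Earth. γ = Δt/τ = 83.2/12.4 = 6.710.
β = √(1 − 1/γ²) = √(1 − 0.02221) = √0.9778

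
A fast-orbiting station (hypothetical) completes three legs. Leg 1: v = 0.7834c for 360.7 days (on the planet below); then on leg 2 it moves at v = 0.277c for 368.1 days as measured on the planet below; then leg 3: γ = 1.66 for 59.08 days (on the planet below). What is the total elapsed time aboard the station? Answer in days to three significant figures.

τ = 613 days

Leg 1: γ = 1/√(1 − 0.7834²) = 1/√0.3863 = 1.609; τ_1 = 360.7/1.609 = 224.2 days.
Leg 2: γ = 1/√(1 − 0.277²) = 1/√0.9233 = 1.041; τ_2 = 368.1/1.041 = 353.7 days.
Leg 3: γ = 1.66; τ_3 = 59.08/1.660 = 35.59 days.
Total: 224.2 + 353.7 + 35.59 days.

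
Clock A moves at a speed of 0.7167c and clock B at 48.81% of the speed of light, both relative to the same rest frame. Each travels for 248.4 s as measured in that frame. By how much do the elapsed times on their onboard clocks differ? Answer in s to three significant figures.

A: γ = 1/√(1 − 0.7167²) = 1/√0.4863 = 1.434; τ_A = 248.4/1.434 = 173.2 s.
B: β = 0.4881; γ = 1/√(1 − 0.4881²) = 1/√0.7618 = 1.146; τ_B = 248.4/1.146 = 216.8 s.

|τ_A − τ_B| = 43.6 s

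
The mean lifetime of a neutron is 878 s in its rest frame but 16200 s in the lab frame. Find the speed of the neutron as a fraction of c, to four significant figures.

v = 0.9985c

γ = Δt/τ₀ = 16200/878 = 18.45
β = √(1 − 1/γ²) = √(1 − 0.002937) = √0.9971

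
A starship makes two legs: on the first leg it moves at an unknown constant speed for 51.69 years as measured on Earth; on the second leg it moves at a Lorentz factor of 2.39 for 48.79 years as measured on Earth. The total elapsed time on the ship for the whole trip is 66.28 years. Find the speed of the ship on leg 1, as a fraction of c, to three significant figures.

β = 0.461

Leg 1: speed unknown; τ_1 = 51.69/γ_1.
Leg 2: γ = 2.39; τ_2 = 48.79/2.390 = 20.41 years.
Total proper time: τ_1 + 20.41 = 66.28, so τ_1 = 66.28 − 20.41 = 45.87 years.
γ_1 = 51.69/45.87 = 1.127; β = √(1 − 1/γ²) = √0.2127.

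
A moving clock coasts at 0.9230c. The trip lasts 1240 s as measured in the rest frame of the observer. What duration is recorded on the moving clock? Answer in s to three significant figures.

τ = 477 s

γ = 1/√(1 − 0.9230²) = 1/√0.1481 = 2.599
The interval measured in the rest frame of the observer is the dilated one; the clock on the moving clock measures the proper time τ = Δt/γ = 1240/2.599 s.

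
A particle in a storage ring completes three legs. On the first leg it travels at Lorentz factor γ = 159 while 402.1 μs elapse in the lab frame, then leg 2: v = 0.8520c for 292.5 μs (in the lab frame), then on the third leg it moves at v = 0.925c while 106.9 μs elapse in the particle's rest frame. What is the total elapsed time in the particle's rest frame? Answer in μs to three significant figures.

Leg 1: γ = 159; τ_1 = 402.1/159.0 = 2.529 μs.
Leg 2: γ = 1/√(1 − 0.8520²) = 1/√0.2741 = 1.910; τ_2 = 292.5/1.910 = 153.1 μs.
Leg 3: 106.9 μs is already measured in the particle's rest frame.
Total: 2.529 + 153.1 + 106.9 μs.

τ = 263 μs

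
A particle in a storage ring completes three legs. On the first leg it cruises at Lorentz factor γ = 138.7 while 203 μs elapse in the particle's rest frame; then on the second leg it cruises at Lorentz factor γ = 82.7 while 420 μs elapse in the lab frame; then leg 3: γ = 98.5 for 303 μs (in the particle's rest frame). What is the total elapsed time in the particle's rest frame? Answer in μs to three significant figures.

τ = 511 μs

Leg 1: 203 μs is already measured in the particle's rest frame.
Leg 2: γ = 82.7; τ_2 = 420/82.70 = 5.079 μs.
Leg 3: 303 μs is already measured in the particle's rest frame.
Total: 203.0 + 5.079 + 303.0 μs.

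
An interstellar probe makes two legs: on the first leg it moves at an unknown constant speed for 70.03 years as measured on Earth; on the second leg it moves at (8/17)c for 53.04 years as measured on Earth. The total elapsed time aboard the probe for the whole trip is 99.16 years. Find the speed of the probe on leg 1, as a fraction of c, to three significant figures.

Leg 1: speed unknown; τ_1 = 70.03/γ_1.
Leg 2: γ = 1/√(1 − (8/17)²) = 17/15 ≈ 1.133; τ_2 = 53.04/1.133 = 46.80 years.
Total proper time: τ_1 + 46.80 = 99.16, so τ_1 = 99.16 − 46.80 = 52.36 years.
γ_1 = 70.03/52.36 = 1.337; β = √(1 − 1/γ²) = √0.4410.

β = 0.664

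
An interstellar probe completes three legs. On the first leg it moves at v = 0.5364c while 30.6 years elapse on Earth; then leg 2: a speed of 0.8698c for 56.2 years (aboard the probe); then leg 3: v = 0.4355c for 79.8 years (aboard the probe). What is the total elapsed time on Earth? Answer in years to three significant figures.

Δt = 233 years

Leg 1: 30.6 years is already measured on Earth.
Leg 2: γ = 1/√(1 − 0.8698²) = 1/√0.2434 = 2.027; Δt_2 = 2.027 × 56.2 = 113.9 years.
Leg 3: γ = 1/√(1 − 0.4355²) = 1/√0.8103 = 1.111; Δt_3 = 1.111 × 79.8 = 88.65 years.
Total: 30.60 + 113.9 + 88.65 years.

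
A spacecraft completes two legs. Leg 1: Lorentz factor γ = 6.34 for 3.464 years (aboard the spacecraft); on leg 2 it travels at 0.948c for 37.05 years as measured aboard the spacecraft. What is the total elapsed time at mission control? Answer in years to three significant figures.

Leg 1: γ = 6.34; Δt_1 = 6.340 × 3.464 = 21.96 years.
Leg 2: γ = 1/√(1 − 0.948²) = 1/√0.1013 = 3.142; Δt_2 = 3.142 × 37.05 = 116.4 years.
Total: 21.96 + 116.4 years.

Δt = 138 years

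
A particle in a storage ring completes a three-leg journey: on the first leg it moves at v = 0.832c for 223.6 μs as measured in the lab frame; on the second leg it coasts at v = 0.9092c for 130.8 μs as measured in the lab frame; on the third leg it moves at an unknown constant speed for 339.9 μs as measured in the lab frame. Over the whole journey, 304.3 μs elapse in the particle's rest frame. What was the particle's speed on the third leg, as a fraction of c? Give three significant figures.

Leg 1: γ = 1/√(1 − 0.832²) = 1/√0.3078 = 1.803; τ_1 = 223.6/1.803 = 124.0 μs.
Leg 2: γ = 1/√(1 − 0.9092²) = 1/√0.1734 = 2.402; τ_2 = 130.8/2.402 = 54.46 μs.
Leg 3: speed unknown; τ_3 = 339.9/γ_3.
Total proper time: 124.0 + 54.46 + τ_3 = 304.3, so τ_3 = 304.3 − 178.5 = 125.8 μs.
γ_3 = 339.9/125.8 = 2.702; β = √(1 − 1/γ²) = √0.8630.

β = 0.929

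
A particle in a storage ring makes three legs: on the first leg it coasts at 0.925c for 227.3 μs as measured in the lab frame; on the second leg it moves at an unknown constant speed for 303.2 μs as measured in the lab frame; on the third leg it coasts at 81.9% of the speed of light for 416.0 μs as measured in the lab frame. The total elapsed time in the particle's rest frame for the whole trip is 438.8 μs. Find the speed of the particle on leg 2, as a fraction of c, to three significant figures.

Leg 1: γ = 1/√(1 − 0.925²) = 1/√0.1444 = 2.632; τ_1 = 227.3/2.632 = 86.37 μs.
Leg 2: speed unknown; τ_2 = 303.2/γ_2.
Leg 3: β = 0.819; γ = 1/√(1 − 0.819²) = 1/√0.3292 = 1.743; τ_3 = 416.0/1.743 = 238.7 μs.
Total proper time: 86.37 + τ_2 + 238.7 = 438.8, so τ_2 = 438.8 − 325.1 = 113.7 μs.
γ_2 = 303.2/113.7 = 2.666; β = √(1 − 1/γ²) = √0.8593.

β = 0.927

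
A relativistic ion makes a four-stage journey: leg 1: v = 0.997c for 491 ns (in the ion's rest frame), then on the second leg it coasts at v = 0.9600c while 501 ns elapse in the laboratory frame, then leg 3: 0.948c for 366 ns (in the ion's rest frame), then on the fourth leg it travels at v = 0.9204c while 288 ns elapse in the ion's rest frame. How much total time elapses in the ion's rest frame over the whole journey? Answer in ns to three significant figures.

Leg 1: 491 ns is already measured in the ion's rest frame.
Leg 2: γ = 1/√(1 − 0.9600²) = 1/√0.07840 = 3.571; τ_2 = 501/3.571 = 140.3 ns.
Leg 3: 366 ns is already measured in the ion's rest frame.
Leg 4: 288 ns is already measured in the ion's rest frame.
Total: 491.0 + 140.3 + 366.0 + 288.0 ns.

τ = 1290 ns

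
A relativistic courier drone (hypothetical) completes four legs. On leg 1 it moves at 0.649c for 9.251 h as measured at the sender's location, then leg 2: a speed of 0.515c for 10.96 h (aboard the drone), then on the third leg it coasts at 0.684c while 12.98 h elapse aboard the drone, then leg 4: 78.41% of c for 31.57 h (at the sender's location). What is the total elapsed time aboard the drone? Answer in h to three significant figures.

τ = 50.6 h

Leg 1: γ = 1/√(1 − 0.649²) = 1/√0.5788 = 1.314; τ_1 = 9.251/1.314 = 7.038 h.
Leg 2: 10.96 h is already measured aboard the drone.
Leg 3: 12.98 h is already measured aboard the drone.
Leg 4: β = 0.7841; γ = 1/√(1 − 0.7841²) = 1/√0.3852 = 1.611; τ_4 = 31.57/1.611 = 19.59 h.
Total: 7.038 + 10.96 + 12.98 + 19.59 h.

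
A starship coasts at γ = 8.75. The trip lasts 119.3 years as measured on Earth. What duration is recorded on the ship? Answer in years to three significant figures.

γ = 8.75
The interval measured on Earth is the dilated one; the clock on the ship measures the proper time τ = Δt/γ = 119.3/8.750 years.

τ = 13.6 years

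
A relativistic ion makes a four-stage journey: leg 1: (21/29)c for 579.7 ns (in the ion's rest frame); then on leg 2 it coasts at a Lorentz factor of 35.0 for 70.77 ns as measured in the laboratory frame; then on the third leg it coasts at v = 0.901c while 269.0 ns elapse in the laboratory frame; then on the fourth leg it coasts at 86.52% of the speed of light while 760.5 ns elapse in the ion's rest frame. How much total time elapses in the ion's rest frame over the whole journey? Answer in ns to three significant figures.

Leg 1: 579.7 ns is already measured in the ion's rest frame.
Leg 2: γ = 35.0; τ_2 = 70.77/35.00 = 2.022 ns.
Leg 3: γ = 1/√(1 − 0.901²) = 1/√0.1882 = 2.305; τ_3 = 269.0/2.305 = 116.7 ns.
Leg 4: 760.5 ns is already measured in the ion's rest frame.
Total: 579.7 + 2.022 + 116.7 + 760.5 ns.

τ = 1460 ns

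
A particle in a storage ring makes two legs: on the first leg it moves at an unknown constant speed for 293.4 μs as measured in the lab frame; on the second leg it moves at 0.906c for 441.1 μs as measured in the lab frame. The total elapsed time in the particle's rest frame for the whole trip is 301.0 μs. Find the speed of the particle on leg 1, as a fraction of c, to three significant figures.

β = 0.921

Leg 1: speed unknown; τ_1 = 293.4/γ_1.
Leg 2: γ = 1/√(1 − 0.906²) = 1/√0.1792 = 2.363; τ_2 = 441.1/2.363 = 186.7 μs.
Total proper time: τ_1 + 186.7 = 301.0, so τ_1 = 301.0 − 186.7 = 114.3 μs.
γ_1 = 293.4/114.3 = 2.567; β = √(1 − 1/γ²) = √0.8483.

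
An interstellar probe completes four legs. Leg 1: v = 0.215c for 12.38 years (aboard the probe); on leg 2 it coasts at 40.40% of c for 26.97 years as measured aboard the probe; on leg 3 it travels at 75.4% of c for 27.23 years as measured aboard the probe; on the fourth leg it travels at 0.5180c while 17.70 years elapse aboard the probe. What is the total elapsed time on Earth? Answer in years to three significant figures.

Leg 1: γ = 1/√(1 − 0.215²) = 1/√0.9538 = 1.024; Δt_1 = 1.024 × 12.38 = 12.68 years.
Leg 2: β = 0.4040; γ = 1/√(1 − 0.4040²) = 1/√0.8368 = 1.093; Δt_2 = 1.093 × 26.97 = 29.48 years.
Leg 3: β = 0.754; γ = 1/√(1 − 0.754²) = 1/√0.4315 = 1.522; Δt_3 = 1.522 × 27.23 = 41.45 years.
Leg 4: γ = 1/√(1 − 0.5180²) = 1/√0.7317 = 1.169; Δt_4 = 1.169 × 17.70 = 20.69 years.
Total: 12.68 + 29.48 + 41.45 + 20.69 years.

Δt = 104 years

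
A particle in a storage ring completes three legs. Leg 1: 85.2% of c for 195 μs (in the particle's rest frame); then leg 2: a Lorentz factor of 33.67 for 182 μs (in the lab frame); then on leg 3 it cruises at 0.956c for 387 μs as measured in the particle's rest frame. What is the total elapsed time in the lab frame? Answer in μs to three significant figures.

Δt = 1870 μs

Leg 1: β = 0.852; γ = 1/√(1 − 0.852²) = 1/√0.2741 = 1.910; Δt_1 = 1.910 × 195 = 372.5 μs.
Leg 2: 182 μs is already measured in the lab frame.
Leg 3: γ = 1/√(1 − 0.956²) = 1/√0.08606 = 3.409; Δt_3 = 3.409 × 387 = 1319 μs.
Total: 372.5 + 182.0 + 1319 μs.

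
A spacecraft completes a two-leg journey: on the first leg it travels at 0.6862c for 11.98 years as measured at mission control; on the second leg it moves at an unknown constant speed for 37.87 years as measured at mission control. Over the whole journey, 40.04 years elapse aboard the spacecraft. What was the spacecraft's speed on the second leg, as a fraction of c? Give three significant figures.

Leg 1: γ = 1/√(1 − 0.6862²) = 1/√0.5291 = 1.375; τ_1 = 11.98/1.375 = 8.714 years.
Leg 2: speed unknown; τ_2 = 37.87/γ_2.
Total proper time: 8.714 + τ_2 = 40.04, so τ_2 = 40.04 − 8.714 = 31.33 years.
γ_2 = 37.87/31.33 = 1.209; β = √(1 − 1/γ²) = √0.3158.

β = 0.562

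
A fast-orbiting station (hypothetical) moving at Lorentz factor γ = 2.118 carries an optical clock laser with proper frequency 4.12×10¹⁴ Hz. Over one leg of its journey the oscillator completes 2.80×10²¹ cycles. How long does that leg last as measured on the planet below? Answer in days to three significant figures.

Δt = 167 days

γ = 2.118
Proper time for N cycles: τ = N/f = 2.80×10²¹/(4.12×10¹⁴) = 6.796×10⁶ s = 78.66 days.
Lab-frame duration Δt = γτ = 2.118 × 78.66 = 166.6 days.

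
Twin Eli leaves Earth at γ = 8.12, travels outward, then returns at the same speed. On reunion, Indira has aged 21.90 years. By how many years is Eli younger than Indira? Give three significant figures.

Δt − τ = 19.2 years

γ = 8.12
Eli's elapsed proper time: τ = 21.90/8.120 = 2.697 years.
Age gap = Δt − τ = 21.90 − 2.697 years.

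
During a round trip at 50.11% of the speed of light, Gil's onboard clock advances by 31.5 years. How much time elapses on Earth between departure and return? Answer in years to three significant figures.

β = 0.5011; γ = 1/√(1 − 0.5011²) = 1/√0.7489 = 1.156
Earth-frame duration is the dilated interval: Δt = γτ = 1.156 × 31.5 years.

Δt = 36.4 years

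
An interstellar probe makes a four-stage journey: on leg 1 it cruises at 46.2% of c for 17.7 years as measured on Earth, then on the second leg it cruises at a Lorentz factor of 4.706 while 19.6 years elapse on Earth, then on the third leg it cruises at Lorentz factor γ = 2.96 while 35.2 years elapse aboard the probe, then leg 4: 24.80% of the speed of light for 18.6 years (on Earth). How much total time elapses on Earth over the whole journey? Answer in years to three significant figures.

Δt = 160 years

Leg 1: 17.7 years is already measured on Earth.
Leg 2: 19.6 years is already measured on Earth.
Leg 3: γ = 2.96; Δt_3 = 2.960 × 35.2 = 104.2 years.
Leg 4: 18.6 years is already measured on Earth.
Total: 17.70 + 19.60 + 104.2 + 18.60 years.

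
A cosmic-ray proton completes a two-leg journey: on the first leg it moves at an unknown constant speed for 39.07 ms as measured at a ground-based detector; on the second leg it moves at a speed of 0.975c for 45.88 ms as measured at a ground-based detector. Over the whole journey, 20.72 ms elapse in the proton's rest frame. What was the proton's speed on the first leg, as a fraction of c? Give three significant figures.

β = 0.963

Leg 1: speed unknown; τ_1 = 39.07/γ_1.
Leg 2: γ = 1/√(1 − 0.975²) = 1/√0.04938 = 4.500; τ_2 = 45.88/4.500 = 10.19 ms.
Total proper time: τ_1 + 10.19 = 20.72, so τ_1 = 20.72 − 10.19 = 10.53 ms.
γ_1 = 39.07/10.53 = 3.712; β = √(1 − 1/γ²) = √0.9274.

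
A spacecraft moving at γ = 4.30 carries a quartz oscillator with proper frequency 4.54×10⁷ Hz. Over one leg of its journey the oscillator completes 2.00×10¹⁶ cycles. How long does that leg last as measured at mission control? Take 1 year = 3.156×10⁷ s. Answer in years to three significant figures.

Δt = 60.0 years

γ = 4.30
Proper time for N cycles: τ = N/f = 2.00×10¹⁶/(4.54×10⁷) = 4.405×10⁸ s = 13.96 years.
Lab-frame duration Δt = γτ = 4.300 × 13.96 = 60.02 years.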